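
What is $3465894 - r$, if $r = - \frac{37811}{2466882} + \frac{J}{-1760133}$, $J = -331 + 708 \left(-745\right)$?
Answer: $\frac{5016350195906948255}{1447346805102} \approx 3.4659 \cdot 10^{6}$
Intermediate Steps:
$J = -527791$ ($J = -331 - 527460 = -527791$)
$r = \frac{411815242933}{1447346805102}$ ($r = - \frac{37811}{2466882} - \frac{527791}{-1760133} = \left(-37811\right) \frac{1}{2466882} - - \frac{527791}{1760133} = - \frac{37811}{2466882} + \frac{527791}{1760133} = \frac{411815242933}{1447346805102} \approx 0.28453$)
$3465894 - r = 3465894 - \frac{411815242933}{1447346805102} = \frac{5016350195906948255}{1447346805102}$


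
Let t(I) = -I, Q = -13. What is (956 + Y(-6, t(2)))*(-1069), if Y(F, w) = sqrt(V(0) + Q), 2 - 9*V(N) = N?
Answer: -1021964 - 1069*I*sqrt(115)/3 ≈ -1.022e+6 - 3821.3*I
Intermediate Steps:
V(N) = 2/9 - N/9
Y(F, w) = I*sqrt(115)/3 (Y(F, w) = sqrt((2/9 - 1/9*0) - 13) = sqrt((2/9 + 0) - 13) = sqrt(2/9 - 13) = sqrt(-115/9) = I*sqrt(115)/3)
(956 + Y(-6, t(2)))*(-1069) = (956 + I*sqrt(115)/3)*(-1069) = -1021964 - 1069*I*sqrt(115)/3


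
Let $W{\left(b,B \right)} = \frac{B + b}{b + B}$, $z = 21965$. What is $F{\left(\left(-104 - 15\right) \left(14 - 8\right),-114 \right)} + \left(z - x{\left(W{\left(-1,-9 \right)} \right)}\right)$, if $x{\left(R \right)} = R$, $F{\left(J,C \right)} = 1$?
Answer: $21965$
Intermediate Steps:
$W{\left(b,B \right)} = 1$ ($W{\left(b,B \right)} = \frac{B + b}{B + b} = 1$)
$F{\left(\left(-104 - 15\right) \left(14 - 8\right),-114 \right)} + \left(z - x{\left(W{\left(-1,-9 \right)} \right)}\right) = 1 + \left(21965 - 1\right) = 1 + 21964 = 21965$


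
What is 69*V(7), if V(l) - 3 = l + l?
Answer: 1173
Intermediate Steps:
V(l) = 3 + 2*l (V(l) = 3 + (l + l) = 3 + 2*l)
69*V(7) = 69*(3 + 2*7) = 69*(3 + 14) = 69*17 = 1173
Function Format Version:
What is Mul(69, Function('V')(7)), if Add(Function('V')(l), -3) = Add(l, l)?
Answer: 1173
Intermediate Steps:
Function('V')(l) = Add(3, Mul(2, l)) (Function('V')(l) = Add(3, Add(l, l)) = Add(3, Mul(2, l)))
Mul(69, Function('V')(7)) = Mul(69, Add(3, Mul(2, 7))) = Mul(69, Add(3, 14)) = Mul(69, 17) = 1173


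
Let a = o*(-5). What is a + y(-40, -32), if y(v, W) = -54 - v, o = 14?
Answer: -84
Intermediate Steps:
a = -70 (a = 14*(-5) = -70)
a + y(-40, -32) = -70 + (-54 - 1*(-40)) = -70 + (-54 + 40) = -70 - 14 = -84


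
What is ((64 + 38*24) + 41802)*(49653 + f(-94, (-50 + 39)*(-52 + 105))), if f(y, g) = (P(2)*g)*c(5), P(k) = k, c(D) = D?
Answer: 1874660294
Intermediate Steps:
f(y, g) = 10*g (f(y, g) = (2*g)*5 = 10*g)
((64 + 38*24) + 41802)*(49653 + f(-94, (-50 + 39)*(-52 + 105))) = ((64 + 38*24) + 41802)*(49653 + 10*((-50 + 39)*(-52 + 105))) = ((64 + 912) + 41802)*(49653 + 10*(-11*53)) = (976 + 41802)*(49653 + 10*(-583)) = 42778*(49653 - 5830) = 42778*43823 = 1874660294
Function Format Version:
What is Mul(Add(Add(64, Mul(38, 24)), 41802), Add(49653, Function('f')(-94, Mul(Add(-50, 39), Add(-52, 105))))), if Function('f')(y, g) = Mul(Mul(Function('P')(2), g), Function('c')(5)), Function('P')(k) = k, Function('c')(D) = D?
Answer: 1874660294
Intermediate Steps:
Function('f')(y, g) = Mul(10, g) (Function('f')(y, g) = Mul(Mul(2, g), 5) = Mul(10, g))
Mul(Add(Add(64, Mul(38, 24)), 41802), Add(49653, Function('f')(-94, Mul(Add(-50, 39), Add(-52, 105))))) = Mul(Add(Add(64, Mul(38, 24)), 41802), Add(49653, Mul(10, Mul(Add(-50, 39), Add(-52, 105))))) = Mul(Add(Add(64, 912), 41802), Add(49653, Mul(10, Mul(-11, 53)))) = Mul(Add(976, 41802), Add(49653, Mul(10, -583))) = Mul(42778, Add(49653, -5830)) = Mul(42778, 43823) = 1874660294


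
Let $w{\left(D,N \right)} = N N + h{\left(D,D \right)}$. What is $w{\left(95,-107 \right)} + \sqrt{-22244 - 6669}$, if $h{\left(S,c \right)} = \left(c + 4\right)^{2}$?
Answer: $21250 + i \sqrt{28913} \approx 21250.0 + 170.04 i$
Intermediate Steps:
$h{\left(S,c \right)} = \left(4 + c\right)^{2}$
$w{\left(D,N \right)} = N^{2} + \left(4 + D\right)^{2}$ ($w{\left(D,N \right)} = N N + \left(4 + D\right)^{2} = N^{2} + \left(4 + D\right)^{2}$)
$w{\left(95,-107 \right)} + \sqrt{-22244 - 6669} = \left(\left(-107\right)^{2} + \left(4 + 95\right)^{2}\right) + \sqrt{-22244 - 6669} = \left(11449 + 99^{2}\right) + \sqrt{-28913} = \left(11449 + 9801\right) + i \sqrt{28913} = 21250 + i \sqrt{28913}$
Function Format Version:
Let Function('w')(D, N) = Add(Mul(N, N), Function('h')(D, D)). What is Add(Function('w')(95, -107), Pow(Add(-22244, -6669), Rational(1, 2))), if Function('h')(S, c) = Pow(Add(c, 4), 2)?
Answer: Add(21250, Mul(I, Pow(28913, Rational(1, 2)))) ≈ Add(21250., Mul(170.04, I))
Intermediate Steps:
Function('h')(S, c) = Pow(Add(4, c), 2)
Function('w')(D, N) = Add(Pow(N, 2), Pow(Add(4, D), 2)) (Function('w')(D, N) = Add(Mul(N, N), Pow(Add(4, D), 2)) = Add(Pow(N, 2), Pow(Add(4, D), 2)))
Add(Function('w')(95, -107), Pow(Add(-22244, -6669), Rational(1, 2))) = Add(Add(Pow(-107, 2), Pow(Add(4, 95), 2)), Pow(Add(-22244, -6669), Rational(1, 2))) = Add(Add(11449, Pow(99, 2)), Pow(-28913, Rational(1, 2))) = Add(Add(11449, 9801), Mul(I, Pow(28913, Rational(1, 2)))) = Add(21250, Mul(I, Pow(28913, Rational(1, 2))))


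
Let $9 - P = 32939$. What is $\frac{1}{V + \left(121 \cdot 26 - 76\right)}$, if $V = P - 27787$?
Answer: $- \frac{1}{57647} \approx -1.7347 \cdot 10^{-5}$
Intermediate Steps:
$P = -32930$ ($P = 9 - 32939 = -32930$)
$V = -60717$ ($V = -32930 - 27787 = -60717$)
$\frac{1}{V + \left(121 \cdot 26 - 76\right)} = \frac{1}{-60717 + \left(121 \cdot 26 - 76\right)} = \frac{1}{-60717 + \left(3146 - 76\right)} = \frac{1}{-60717 + 3070} = \frac{1}{-57647} = - \frac{1}{57647}$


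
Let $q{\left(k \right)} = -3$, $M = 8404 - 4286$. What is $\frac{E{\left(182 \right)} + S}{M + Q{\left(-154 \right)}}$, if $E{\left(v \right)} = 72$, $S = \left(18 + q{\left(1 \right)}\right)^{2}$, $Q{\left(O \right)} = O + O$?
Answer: $\frac{99}{1270} \approx 0.077953$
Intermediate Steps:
$M = 4118$ ($M = 8404 - 4286 = 4118$)
$Q{\left(O \right)} = 2 O$
$S = 225$ ($S = \left(18 - 3\right)^{2} = 15^{2} = 225$)
$\frac{E{\left(182 \right)} + S}{M + Q{\left(-154 \right)}} = \frac{72 + 225}{4118 + 2 \left(-154\right)} = \frac{297}{4118 - 308} = \frac{297}{3810} = 297 \cdot \frac{1}{3810} = \frac{99}{1270}$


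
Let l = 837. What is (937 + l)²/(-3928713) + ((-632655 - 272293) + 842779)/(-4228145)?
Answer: -13062049495523/16611168227385 ≈ -0.78634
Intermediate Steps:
(937 + l)²/(-3928713) + ((-632655 - 272293) + 842779)/(-4228145) = (937 + 837)²/(-3928713) + ((-632655 - 272293) + 842779)/(-4228145) = 1774²*(-1/3928713) + (-904948 + 842779)*(-1/4228145) = 3147076*(-1/3928713) - 62169*(-1/4228145) = -3147076/3928713 + 62169/4228145 = -13062049495523/16611168227385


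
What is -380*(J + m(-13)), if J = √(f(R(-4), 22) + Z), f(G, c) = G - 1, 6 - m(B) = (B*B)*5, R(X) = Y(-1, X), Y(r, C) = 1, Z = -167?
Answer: 318820 - 380*I*√167 ≈ 3.1882e+5 - 4910.7*I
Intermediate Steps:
R(X) = 1
m(B) = 6 - 5*B² (m(B) = 6 - B*B*5 = 6 - B²*5 = 6 - 5*B²)
f(G, c) = -1 + G
J = I*√167 (J = √((-1 + 1) - 167) = √(0 - 167) = √(-167) = I*√167 ≈ 12.923*I)
-380*(J + m(-13)) = -380*(I*√167 + (6 - 5*(-13)²)) = -380*(I*√167 + (6 - 5*169)) = -380*(I*√167 + (6 - 845)) = -380*(I*√167 - 839) = -380*(-839 + I*√167) = 318820 - 380*I*√167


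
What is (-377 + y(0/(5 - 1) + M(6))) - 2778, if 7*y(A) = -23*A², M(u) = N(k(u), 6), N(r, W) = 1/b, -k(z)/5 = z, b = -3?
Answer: -198788/63 ≈ -3155.4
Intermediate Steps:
k(z) = -5*z
N(r, W) = -⅓ (N(r, W) = 1/(-3) = -⅓)
M(u) = -⅓
y(A) = -23*A²/7 (y(A) = (-23*A²)/7 = -23*A²/7)
(-377 + y(0/(5 - 1) + M(6))) - 2778 = (-377 - 23*(0/(5 - 1) - ⅓)²/7) - 2778 = (-377 - 23*(0/4 - ⅓)²/7) - 2778 = (-377 - 23*((¼)*0 - ⅓)²/7) - 2778 = (-377 - 23*(0 - ⅓)²/7) - 2778 = (-377 - 23*(-⅓)²/7) - 2778 = (-377 - 23/7*⅑) - 2778 = (-377 - 23/63) - 2778 = -23774/63 - 2778 = -198788/63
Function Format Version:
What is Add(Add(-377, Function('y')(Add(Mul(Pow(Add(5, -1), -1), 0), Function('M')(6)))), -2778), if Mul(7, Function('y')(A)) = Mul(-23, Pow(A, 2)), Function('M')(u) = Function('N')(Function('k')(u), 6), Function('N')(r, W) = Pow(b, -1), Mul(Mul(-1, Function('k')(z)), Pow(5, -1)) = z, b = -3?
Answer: Rational(-198788, 63) ≈ -3155.4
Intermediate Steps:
Function('k')(z) = Mul(-5, z)
Function('N')(r, W) = Rational(-1, 3) (Function('N')(r, W) = Pow(-3, -1) = Rational(-1, 3))
Function('M')(u) = Rational(-1, 3)
Function('y')(A) = Mul(Rational(-23, 7), Pow(A, 2)) (Function('y')(A) = Mul(Rational(1, 7), Mul(-23, Pow(A, 2))) = Mul(Rational(-23, 7), Pow(A, 2)))
Add(Add(-377, Function('y')(Add(Mul(Pow(Add(5, -1), -1), 0), Function('M')(6)))), -2778) = Add(Add(-377, Mul(Rational(-23, 7), Pow(Add(Mul(Pow(Add(5, -1), -1), 0), Rational(-1, 3)), 2))), -2778) = Add(Add(-377, Mul(Rational(-23, 7), Pow(Add(Mul(Pow(4, -1), 0), Rational(-1, 3)), 2))), -2778) = Add(Add(-377, Mul(Rational(-23, 7), Pow(Add(Mul(Rational(1, 4), 0), Rational(-1, 3)), 2))), -2778) = Add(Add(-377, Mul(Rational(-23, 7), Pow(Add(0, Rational(-1, 3)), 2))), -2778) = Add(Add(-377, Mul(Rational(-23, 7), Pow(Rational(-1, 3), 2))), -2778) = Add(Add(-377, Mul(Rational(-23, 7), Rational(1, 9))), -2778) = Add(Add(-377, Rational(-23, 63)), -2778) = Add(Rational(-23774, 63), -2778) = Rational(-198788, 63)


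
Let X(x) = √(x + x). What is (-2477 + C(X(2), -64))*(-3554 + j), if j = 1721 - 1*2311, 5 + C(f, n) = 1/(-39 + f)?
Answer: 10285520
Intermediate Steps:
X(x) = √2*√x (X(x) = √(2*x) = √2*√x)
C(f, n) = -5 + 1/(-39 + f)
j = -590 (j = 1721 - 2311 = -590)
(-2477 + C(X(2), -64))*(-3554 + j) = (-2477 + (196 - 5*√2*√2)/(-39 + √2*√2))*(-3554 - 590) = (-2477 + (196 - 5*2)/(-39 + 2))*(-4144) = (-2477 + (196 - 10)/(-37))*(-4144) = (-2477 - 1/37*186)*(-4144) = (-2477 - 186/37)*(-4144) = -91835/37*(-4144) = 10285520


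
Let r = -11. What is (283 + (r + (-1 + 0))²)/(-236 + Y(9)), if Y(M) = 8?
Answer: -427/228 ≈ -1.8728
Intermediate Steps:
(283 + (r + (-1 + 0))²)/(-236 + Y(9)) = (283 + (-11 + (-1 + 0))²)/(-236 + 8) = (283 + (-11 - 1)²)/(-228) = (283 + (-12)²)*(-1/228) = (283 + 144)*(-1/228) = 427*(-1/228) = -427/228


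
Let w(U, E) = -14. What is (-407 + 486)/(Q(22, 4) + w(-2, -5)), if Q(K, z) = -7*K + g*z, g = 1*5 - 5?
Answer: -79/168 ≈ -0.47024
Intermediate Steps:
g = 0 (g = 5 - 5 = 0)
Q(K, z) = -7*K (Q(K, z) = -7*K + 0*z = -7*K + 0 = -7*K)
(-407 + 486)/(Q(22, 4) + w(-2, -5)) = (-407 + 486)/(-7*22 - 14) = 79/(-154 - 14) = 79/(-168) = 79*(-1/168) = -79/168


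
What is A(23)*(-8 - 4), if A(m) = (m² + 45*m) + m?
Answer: -19044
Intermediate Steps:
A(m) = m² + 46*m
A(23)*(-8 - 4) = (23*(46 + 23))*(-8 - 4) = (23*69)*(-12) = 1587*(-12) = -19044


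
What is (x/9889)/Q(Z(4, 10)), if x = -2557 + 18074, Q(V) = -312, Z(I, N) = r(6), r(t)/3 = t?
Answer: -15517/3085368 ≈ -0.0050292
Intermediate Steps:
r(t) = 3*t
Z(I, N) = 18 (Z(I, N) = 3*6 = 18)
x = 15517
(x/9889)/Q(Z(4, 10)) = (15517/9889)/(-312) = (15517*(1/9889))*(-1/312) = (15517/9889)*(-1/312) = -15517/3085368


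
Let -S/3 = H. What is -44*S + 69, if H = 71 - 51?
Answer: 2709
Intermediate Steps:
H = 20
S = -60 (S = -3*20 = -60)
-44*S + 69 = -44*(-60) + 69 = 2640 + 69 = 2709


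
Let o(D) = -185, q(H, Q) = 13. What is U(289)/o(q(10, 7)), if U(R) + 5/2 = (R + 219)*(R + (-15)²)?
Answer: -522219/370 ≈ -1411.4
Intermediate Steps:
U(R) = -5/2 + (219 + R)*(225 + R) (U(R) = -5/2 + (R + 219)*(R + (-15)²) = -5/2 + (219 + R)*(R + 225) = -5/2 + (219 + R)*(225 + R))
U(289)/o(q(10, 7)) = (98545/2 + 289² + 444*289)/(-185) = (98545/2 + 83521 + 128316)*(-1/185) = (522219/2)*(-1/185) = -522219/370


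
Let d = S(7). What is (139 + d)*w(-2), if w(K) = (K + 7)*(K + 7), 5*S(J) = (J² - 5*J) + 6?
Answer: 3575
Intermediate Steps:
S(J) = 6/5 - J + J²/5 (S(J) = ((J² - 5*J) + 6)/5 = (6 + J² - 5*J)/5 = 6/5 - J + J²/5)
w(K) = (7 + K)² (w(K) = (7 + K)*(7 + K) = (7 + K)²)
d = 4 (d = 6/5 - 1*7 + (⅕)*7² = 6/5 - 7 + (⅕)*49 = 6/5 - 7 + 49/5 = 4)
(139 + d)*w(-2) = (139 + 4)*(7 - 2)² = 143*5² = 143*25 = 3575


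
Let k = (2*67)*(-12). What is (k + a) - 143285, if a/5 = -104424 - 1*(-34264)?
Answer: -495693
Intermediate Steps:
k = -1608 (k = 134*(-12) = -1608)
a = -350800 (a = 5*(-104424 - 1*(-34264)) = 5*(-104424 + 34264) = 5*(-70160) = -350800)
(k + a) - 143285 = (-1608 - 350800) - 143285 = -352408 - 143285 = -495693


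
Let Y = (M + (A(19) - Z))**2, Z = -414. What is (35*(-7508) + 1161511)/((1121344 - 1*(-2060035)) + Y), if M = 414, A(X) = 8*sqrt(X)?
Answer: 386272486761/1662163788385 - 1322932032*sqrt(19)/1662163788385 ≈ 0.22892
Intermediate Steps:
Y = (828 + 8*sqrt(19))**2 (Y = (414 + (8*sqrt(19) - 1*(-414)))**2 = (414 + (8*sqrt(19) + 414))**2 = (414 + (414 + 8*sqrt(19)))**2 = (828 + 8*sqrt(19))**2 ≈ 7.4455e+5)
(35*(-7508) + 1161511)/((1121344 - 1*(-2060035)) + Y) = (35*(-7508) + 1161511)/((1121344 - 1*(-2060035)) + (686800 + 13248*sqrt(19))) = (-262780 + 1161511)/((1121344 + 2060035) + (686800 + 13248*sqrt(19))) = 898731/(3181379 + (686800 + 13248*sqrt(19))) = 898731/(3868179 + 13248*sqrt(19))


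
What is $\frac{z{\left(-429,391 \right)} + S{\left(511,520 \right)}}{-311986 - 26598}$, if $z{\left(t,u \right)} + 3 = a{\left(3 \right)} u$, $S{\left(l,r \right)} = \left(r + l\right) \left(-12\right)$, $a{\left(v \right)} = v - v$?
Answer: $\frac{12375}{338584} \approx 0.036549$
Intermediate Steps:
$a{\left(v \right)} = 0$
$S{\left(l,r \right)} = - 12 l - 12 r$ ($S{\left(l,r \right)} = \left(l + r\right) \left(-12\right) = - 12 l - 12 r$)
$z{\left(t,u \right)} = -3$ ($z{\left(t,u \right)} = -3 + 0 u = -3 + 0 = -3$)
$\frac{z{\left(-429,391 \right)} + S{\left(511,520 \right)}}{-311986 - 26598} = \frac{-3 - 12372}{-311986 - 26598} = \frac{-3 - 12372}{-338584} = \left(-3 - 12372\right) \left(- \frac{1}{338584}\right) = \left(-12375\right) \left(- \frac{1}{338584}\right) = \frac{12375}{338584}$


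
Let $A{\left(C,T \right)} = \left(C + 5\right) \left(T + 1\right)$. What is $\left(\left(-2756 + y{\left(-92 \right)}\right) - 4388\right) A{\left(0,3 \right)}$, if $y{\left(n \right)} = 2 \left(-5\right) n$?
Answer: $-124480$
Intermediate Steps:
$y{\left(n \right)} = - 10 n$
$A{\left(C,T \right)} = \left(1 + T\right) \left(5 + C\right)$ ($A{\left(C,T \right)} = \left(5 + C\right) \left(1 + T\right) = \left(1 + T\right) \left(5 + C\right)$)
$\left(\left(-2756 + y{\left(-92 \right)}\right) - 4388\right) A{\left(0,3 \right)} = \left(\left(-2756 - -920\right) - 4388\right) \left(5 + 0 + 5 \cdot 3 + 0 \cdot 3\right) = \left(\left(-2756 + 920\right) - 4388\right) \left(5 + 0 + 15 + 0\right) = \left(-1836 - 4388\right) 20 = \left(-6224\right) 20 = -124480$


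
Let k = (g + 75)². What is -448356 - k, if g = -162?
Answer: -455925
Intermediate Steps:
k = 7569 (k = (-162 + 75)² = (-87)² = 7569)
-448356 - k = -448356 - 1*7569 = -448356 - 7569 = -455925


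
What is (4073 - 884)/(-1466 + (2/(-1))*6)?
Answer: -3189/1478 ≈ -2.1576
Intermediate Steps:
(4073 - 884)/(-1466 + (2/(-1))*6) = 3189/(-1466 + (2*(-1))*6) = 3189/(-1466 - 2*6) = 3189/(-1466 - 12) = 3189/(-1478) = 3189*(-1/1478) = -3189/1478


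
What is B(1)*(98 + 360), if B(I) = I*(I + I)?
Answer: 916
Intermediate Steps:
B(I) = 2*I**2 (B(I) = I*(2*I) = 2*I**2)
B(1)*(98 + 360) = (2*1**2)*(98 + 360) = (2*1)*458 = 2*458 = 916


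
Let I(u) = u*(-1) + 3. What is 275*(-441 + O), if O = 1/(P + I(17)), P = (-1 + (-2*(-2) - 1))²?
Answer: -242605/2 ≈ -1.2130e+5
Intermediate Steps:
I(u) = 3 - u (I(u) = -u + 3 = 3 - u)
P = 4 (P = (-1 + (4 - 1))² = (-1 + 3)² = 2² = 4)
O = -⅒ (O = 1/(4 + (3 - 1*17)) = 1/(4 + (3 - 17)) = 1/(4 - 14) = 1/(-10) = -⅒ ≈ -0.10000)
275*(-441 + O) = 275*(-441 - ⅒) = 275*(-4411/10) = -242605/2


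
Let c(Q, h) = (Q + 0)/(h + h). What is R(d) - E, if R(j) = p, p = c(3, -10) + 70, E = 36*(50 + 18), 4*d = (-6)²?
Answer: -47563/20 ≈ -2378.1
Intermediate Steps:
c(Q, h) = Q/(2*h) (c(Q, h) = Q/((2*h)) = Q*(1/(2*h)) = Q/(2*h))
d = 9 (d = (¼)*(-6)² = (¼)*36 = 9)
E = 2448 (E = 36*68 = 2448)
p = 1397/20 (p = (½)*3/(-10) + 70 = (½)*3*(-⅒) + 70 = -3/20 + 70 = 1397/20 ≈ 69.850)
R(j) = 1397/20
R(d) - E = 1397/20 - 1*2448 = 1397/20 - 2448 = -47563/20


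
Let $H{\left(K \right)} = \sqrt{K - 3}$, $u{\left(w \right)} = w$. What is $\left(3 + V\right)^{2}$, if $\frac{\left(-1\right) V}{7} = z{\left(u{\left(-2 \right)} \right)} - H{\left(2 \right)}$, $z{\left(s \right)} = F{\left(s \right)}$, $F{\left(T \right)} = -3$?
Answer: $527 + 336 i \approx 527.0 + 336.0 i$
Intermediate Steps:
$z{\left(s \right)} = -3$
$H{\left(K \right)} = \sqrt{-3 + K}$
$V = 21 + 7 i$ ($V = - 7 \left(-3 - \sqrt{-3 + 2}\right) = - 7 \left(-3 - \sqrt{-1}\right) = - 7 \left(-3 - i\right) = 21 + 7 i \approx 21.0 + 7.0 i$)
$\left(3 + V\right)^{2} = \left(3 + \left(21 + 7 i\right)\right)^{2} = \left(24 + 7 i\right)^{2}$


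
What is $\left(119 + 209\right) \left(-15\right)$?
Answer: $-4920$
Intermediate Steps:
$\left(119 + 209\right) \left(-15\right) = 328 \left(-15\right) = -4920$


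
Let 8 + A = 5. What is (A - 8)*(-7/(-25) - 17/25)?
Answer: 22/5 ≈ 4.4000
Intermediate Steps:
A = -3 (A = -8 + 5 = -3)
(A - 8)*(-7/(-25) - 17/25) = (-3 - 8)*(-7/(-25) - 17/25) = -11*(-7*(-1/25) - 17*1/25) = -11*(7/25 - 17/25) = -11*(-2/5) = 22/5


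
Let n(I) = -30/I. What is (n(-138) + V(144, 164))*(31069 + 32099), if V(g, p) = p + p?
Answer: 476855232/23 ≈ 2.0733e+7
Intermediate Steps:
V(g, p) = 2*p
(n(-138) + V(144, 164))*(31069 + 32099) = (-30/(-138) + 2*164)*(31069 + 32099) = (-30*(-1/138) + 328)*63168 = (5/23 + 328)*63168 = (7549/23)*63168 = 476855232/23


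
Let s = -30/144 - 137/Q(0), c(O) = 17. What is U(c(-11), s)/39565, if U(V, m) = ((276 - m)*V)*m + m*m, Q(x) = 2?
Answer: -14324863/1424340 ≈ -10.057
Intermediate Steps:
s = -1649/24 (s = -30/144 - 137/2 = -30*1/144 - 137*1/2 = -5/24 - 137/2 = -1649/24 ≈ -68.708)
U(V, m) = m**2 + V*m*(276 - m) (U(V, m) = (V*(276 - m))*m + m**2 = V*m*(276 - m) + m**2 = m**2 + V*m*(276 - m))
U(c(-11), s)/39565 = -1649*(-1649/24 + 276*17 - 1*17*(-1649/24))/24/39565 = -1649*(-1649/24 + 4692 + 28033/24)/24*(1/39565) = -1649/24*17374/3*(1/39565) = -14324863/36*1/39565 = -14324863/1424340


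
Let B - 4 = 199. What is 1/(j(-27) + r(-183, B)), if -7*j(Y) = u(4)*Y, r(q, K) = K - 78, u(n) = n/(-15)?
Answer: 35/4339 ≈ 0.0080664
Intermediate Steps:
B = 203 (B = 4 + 199 = 203)
u(n) = -n/15 (u(n) = n*(-1/15) = -n/15)
r(q, K) = -78 + K
j(Y) = 4*Y/105 (j(Y) = -(-1/15*4)*Y/7 = -(-4)*Y/105 = 4*Y/105)
1/(j(-27) + r(-183, B)) = 1/((4/105)*(-27) + (-78 + 203)) = 1/(-36/35 + 125) = 1/(4339/35) = 35/4339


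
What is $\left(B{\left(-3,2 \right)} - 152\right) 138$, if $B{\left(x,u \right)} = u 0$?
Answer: $-20976$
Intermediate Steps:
$B{\left(x,u \right)} = 0$
$\left(B{\left(-3,2 \right)} - 152\right) 138 = \left(0 - 152\right) 138 = \left(-152\right) 138 = -20976$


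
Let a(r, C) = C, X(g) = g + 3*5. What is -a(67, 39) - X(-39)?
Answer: -15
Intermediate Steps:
X(g) = 15 + g (X(g) = g + 15 = 15 + g)
-a(67, 39) - X(-39) = -1*39 - (15 - 39) = -39 - 1*(-24) = -39 + 24 = -15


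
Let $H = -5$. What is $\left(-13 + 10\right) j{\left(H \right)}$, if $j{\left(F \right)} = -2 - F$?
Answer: $-9$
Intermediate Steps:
$\left(-13 + 10\right) j{\left(H \right)} = \left(-13 + 10\right) \left(-2 - -5\right) = - 3 \left(-2 + 5\right) = \left(-3\right) 3 = -9$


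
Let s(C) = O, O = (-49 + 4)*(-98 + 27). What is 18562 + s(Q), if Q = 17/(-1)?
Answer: 21757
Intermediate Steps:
Q = -17 (Q = 17*(-1) = -17)
O = 3195 (O = -45*(-71) = 3195)
s(C) = 3195
18562 + s(Q) = 18562 + 3195 = 21757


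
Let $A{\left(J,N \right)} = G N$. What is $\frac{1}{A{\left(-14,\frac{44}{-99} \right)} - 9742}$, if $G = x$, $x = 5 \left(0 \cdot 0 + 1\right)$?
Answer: $- \frac{9}{87698} \approx -0.00010262$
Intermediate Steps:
$x = 5$ ($x = 5 \left(0 + 1\right) = 5 \cdot 1 = 5$)
$G = 5$
$A{\left(J,N \right)} = 5 N$
$\frac{1}{A{\left(-14,\frac{44}{-99} \right)} - 9742} = \frac{1}{5 \frac{44}{-99} - 9742} = \frac{1}{5 \cdot 44 \left(- \frac{1}{99}\right) - 9742} = \frac{1}{5 \left(- \frac{4}{9}\right) - 9742} = \frac{1}{- \frac{20}{9} - 9742} = \frac{1}{- \frac{87698}{9}} = - \frac{9}{87698}$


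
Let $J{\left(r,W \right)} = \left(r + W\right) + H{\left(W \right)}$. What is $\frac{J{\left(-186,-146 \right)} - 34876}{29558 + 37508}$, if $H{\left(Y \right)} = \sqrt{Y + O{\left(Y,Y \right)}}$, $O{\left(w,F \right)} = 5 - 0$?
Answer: $- \frac{17604}{33533} + \frac{i \sqrt{141}}{67066} \approx -0.52498 + 0.00017705 i$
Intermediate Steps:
$O{\left(w,F \right)} = 5$ ($O{\left(w,F \right)} = 5 + 0 = 5$)
$H{\left(Y \right)} = \sqrt{5 + Y}$ ($H{\left(Y \right)} = \sqrt{Y + 5} = \sqrt{5 + Y}$)
$J{\left(r,W \right)} = W + r + \sqrt{5 + W}$ ($J{\left(r,W \right)} = \left(r + W\right) + \sqrt{5 + W} = \left(W + r\right) + \sqrt{5 + W} = W + r + \sqrt{5 + W}$)
$\frac{J{\left(-186,-146 \right)} - 34876}{29558 + 37508} = \frac{\left(-146 - 186 + \sqrt{5 - 146}\right) - 34876}{29558 + 37508} = \frac{\left(-146 - 186 + \sqrt{-141}\right) - 34876}{67066} = \left(\left(-146 - 186 + i \sqrt{141}\right) - 34876\right) \frac{1}{67066} = \left(\left(-332 + i \sqrt{141}\right) - 34876\right) \frac{1}{67066} = \left(-35208 + i \sqrt{141}\right) \frac{1}{67066} = - \frac{17604}{33533} + \frac{i \sqrt{141}}{67066}$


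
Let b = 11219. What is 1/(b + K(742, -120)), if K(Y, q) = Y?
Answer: 1/11961 ≈ 8.3605e-5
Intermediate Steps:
1/(b + K(742, -120)) = 1/(11219 + 742) = 1/11961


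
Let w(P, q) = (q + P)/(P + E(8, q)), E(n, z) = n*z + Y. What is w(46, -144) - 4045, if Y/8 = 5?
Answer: -2155936/533 ≈ -4044.9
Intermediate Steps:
Y = 40 (Y = 8*5 = 40)
E(n, z) = 40 + n*z (E(n, z) = n*z + 40 = 40 + n*z)
w(P, q) = (P + q)/(40 + P + 8*q) (w(P, q) = (q + P)/(P + (40 + 8*q)) = (P + q)/(40 + P + 8*q))
w(46, -144) - 4045 = (46 - 144)/(40 + 46 + 8*(-144)) - 4045 = -98/(40 + 46 - 1152) - 4045 = -98/(-1066) - 4045 = -1/1066*(-98) - 4045 = 49/533 - 4045 = -2155936/533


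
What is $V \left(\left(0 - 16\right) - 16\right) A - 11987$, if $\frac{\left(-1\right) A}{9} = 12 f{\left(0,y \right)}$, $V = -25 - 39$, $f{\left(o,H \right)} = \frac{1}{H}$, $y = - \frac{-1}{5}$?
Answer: $-1117907$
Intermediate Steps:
$y = \frac{1}{5}$ ($y = - \frac{-1}{5} = \left(-1\right) \left(- \frac{1}{5}\right) = \frac{1}{5} \approx 0.2$)
$V = -64$
$A = -540$ ($A = - 9 \cdot 12 \frac{1}{\frac{1}{5}} = - 9 \cdot 12 \cdot 5 = \left(-9\right) 60 = -540$)
$V \left(\left(0 - 16\right) - 16\right) A - 11987 = - 64 \left(\left(0 - 16\right) - 16\right) \left(-540\right) - 11987 = - 64 \left(-16 - 16\right) \left(-540\right) - 11987 = \left(-64\right) \left(-32\right) \left(-540\right) - 11987 = 2048 \left(-540\right) - 11987 = -1105920 - 11987 = -1117907$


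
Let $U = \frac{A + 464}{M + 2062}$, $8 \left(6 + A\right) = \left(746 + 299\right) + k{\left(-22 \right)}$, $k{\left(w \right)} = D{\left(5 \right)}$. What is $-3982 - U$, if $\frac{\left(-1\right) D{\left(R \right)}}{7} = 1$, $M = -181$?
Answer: $- \frac{29962919}{7524} \approx -3982.3$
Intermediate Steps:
$D{\left(R \right)} = -7$ ($D{\left(R \right)} = \left(-7\right) 1 = -7$)
$k{\left(w \right)} = -7$
$A = \frac{495}{4}$ ($A = -6 + \frac{\left(746 + 299\right) - 7}{8} = -6 + \frac{1045 - 7}{8} = -6 + \frac{1}{8} \cdot 1038 = -6 + \frac{519}{4} = \frac{495}{4} \approx 123.75$)
$U = \frac{2351}{7524}$ ($U = \frac{\frac{495}{4} + 464}{-181 + 2062} = \frac{2351}{4 \cdot 1881} = \frac{2351}{4} \cdot \frac{1}{1881} = \frac{2351}{7524} \approx 0.31247$)
$-3982 - U = -3982 - \frac{2351}{7524} = - \frac{29962919}{7524}$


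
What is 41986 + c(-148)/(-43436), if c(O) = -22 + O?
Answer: 911852033/21718 ≈ 41986.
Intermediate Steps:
41986 + c(-148)/(-43436) = 41986 + (-22 - 148)/(-43436) = 41986 - 170*(-1/43436) = 41986 + 85/21718 = 911852033/21718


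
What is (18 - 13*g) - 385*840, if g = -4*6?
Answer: -323070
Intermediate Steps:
g = -24
(18 - 13*g) - 385*840 = (18 - 13*(-24)) - 385*840 = (18 + 312) - 323400 = 330 - 323400 = -323070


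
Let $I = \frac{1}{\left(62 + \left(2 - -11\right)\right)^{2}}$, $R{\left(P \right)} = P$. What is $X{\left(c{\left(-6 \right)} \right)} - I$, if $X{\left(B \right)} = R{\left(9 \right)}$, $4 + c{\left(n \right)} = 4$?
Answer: $\frac{50624}{5625} \approx 8.9998$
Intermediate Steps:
$c{\left(n \right)} = 0$ ($c{\left(n \right)} = -4 + 4 = 0$)
$I = \frac{1}{5625}$ ($I = \frac{1}{\left(62 + \left(2 + 11\right)\right)^{2}} = \frac{1}{\left(62 + 13\right)^{2}} = \frac{1}{75^{2}} = \frac{1}{5625} \approx 0.00017778$)
$X{\left(B \right)} = 9$
$X{\left(c{\left(-6 \right)} \right)} - I = 9 - \frac{1}{5625} = \frac{50624}{5625}$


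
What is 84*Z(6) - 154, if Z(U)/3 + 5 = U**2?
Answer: 7658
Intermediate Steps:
Z(U) = -15 + 3*U**2
84*Z(6) - 154 = 84*(-15 + 3*6**2) - 154 = 84*(-15 + 3*36) - 154 = 84*(-15 + 108) - 154 = 84*93 - 154 = 7812 - 154 = 7658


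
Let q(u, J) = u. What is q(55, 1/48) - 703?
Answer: -648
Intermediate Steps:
q(55, 1/48) - 703 = 55 - 703 = -648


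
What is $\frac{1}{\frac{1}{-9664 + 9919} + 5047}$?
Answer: $\frac{255}{1286986} \approx 0.00019814$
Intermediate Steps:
$\frac{1}{\frac{1}{-9664 + 9919} + 5047} = \frac{1}{\frac{1}{255} + 5047} = \frac{1}{\frac{1286986}{255}} = \frac{255}{1286986}$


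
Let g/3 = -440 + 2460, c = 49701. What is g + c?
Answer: 55761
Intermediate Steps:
g = 6060 (g = 3*(-440 + 2460) = 3*2020 = 6060)
g + c = 6060 + 49701 = 55761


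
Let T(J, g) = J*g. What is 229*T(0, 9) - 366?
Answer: -366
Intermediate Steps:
229*T(0, 9) - 366 = 229*(0*9) - 366 = 229*0 - 366 = 0 - 366 = -366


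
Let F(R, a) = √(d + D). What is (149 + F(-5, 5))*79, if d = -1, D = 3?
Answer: 11771 + 79*√2 ≈ 11883.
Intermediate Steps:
F(R, a) = √2 (F(R, a) = √(-1 + 3) = √2)
(149 + F(-5, 5))*79 = (149 + √2)*79 = 11771 + 79*√2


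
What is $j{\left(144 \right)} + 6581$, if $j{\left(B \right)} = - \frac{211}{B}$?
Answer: $\frac{947453}{144} \approx 6579.5$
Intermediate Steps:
$j{\left(144 \right)} + 6581 = - \frac{211}{144} + 6581 = \frac{947453}{144}$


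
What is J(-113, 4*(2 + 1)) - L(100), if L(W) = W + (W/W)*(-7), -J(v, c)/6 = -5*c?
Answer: 267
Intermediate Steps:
J(v, c) = 30*c (J(v, c) = -(-30)*c = 30*c)
L(W) = -7 + W (L(W) = W + 1*(-7) = W - 7 = -7 + W)
J(-113, 4*(2 + 1)) - L(100) = 30*(4*(2 + 1)) - (-7 + 100) = 30*(4*3) - 1*93 = 30*12 - 93 = 360 - 93 = 267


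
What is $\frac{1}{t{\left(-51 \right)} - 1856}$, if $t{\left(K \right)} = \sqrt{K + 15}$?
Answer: $- \frac{464}{861193} - \frac{3 i}{1722386} \approx -0.00053879 - 1.7418 \cdot 10^{-6} i$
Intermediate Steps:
$t{\left(K \right)} = \sqrt{15 + K}$
$\frac{1}{t{\left(-51 \right)} - 1856} = \frac{1}{\sqrt{15 - 51} - 1856} = \frac{1}{\sqrt{-36} - 1856} = \frac{1}{6 i - 1856} = \frac{1}{-1856 + 6 i} = \frac{-1856 - 6 i}{3444772}$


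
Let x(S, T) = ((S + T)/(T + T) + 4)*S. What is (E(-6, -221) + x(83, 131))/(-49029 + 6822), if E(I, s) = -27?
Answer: -48836/5529117 ≈ -0.0088325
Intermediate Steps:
x(S, T) = S*(4 + (S + T)/(2*T)) (x(S, T) = ((S + T)/((2*T)) + 4)*S = ((S + T)*(1/(2*T)) + 4)*S = ((S + T)/(2*T) + 4)*S = (4 + (S + T)/(2*T))*S = S*(4 + (S + T)/(2*T)))
(E(-6, -221) + x(83, 131))/(-49029 + 6822) = (-27 + (½)*83*(83 + 9*131)/131)/(-49029 + 6822) = (-27 + (½)*83*(1/131)*(83 + 1179))/(-42207) = (-27 + (½)*83*(1/131)*1262)*(-1/42207) = (-27 + 52373/131)*(-1/42207) = (48836/131)*(-1/42207) = -48836/5529117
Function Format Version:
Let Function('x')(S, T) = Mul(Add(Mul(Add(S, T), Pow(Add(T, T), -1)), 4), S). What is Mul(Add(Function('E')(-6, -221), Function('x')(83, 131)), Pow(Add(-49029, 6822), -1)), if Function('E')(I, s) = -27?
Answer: Rational(-48836, 5529117) ≈ -0.0088325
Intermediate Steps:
Function('x')(S, T) = Mul(S, Add(4, Mul(Rational(1, 2), Pow(T, -1), Add(S, T)))) (Function('x')(S, T) = Mul(Add(Mul(Add(S, T), Pow(Mul(2, T), -1)), 4), S) = Mul(Add(Mul(Add(S, T), Mul(Rational(1, 2), Pow(T, -1))), 4), S) = Mul(Add(Mul(Rational(1, 2), Pow(T, -1), Add(S, T)), 4), S) = Mul(Add(4, Mul(Rational(1, 2), Pow(T, -1), Add(S, T))), S) = Mul(S, Add(4, Mul(Rational(1, 2), Pow(T, -1), Add(S, T)))))
Mul(Add(Function('E')(-6, -221), Function('x')(83, 131)), Pow(Add(-49029, 6822), -1)) = Mul(Add(-27, Mul(Rational(1, 2), 83, Pow(131, -1), Add(83, Mul(9, 131)))), Pow(Add(-49029, 6822), -1)) = Mul(Add(-27, Mul(Rational(1, 2), 83, Rational(1, 131), Add(83, 1179))), Pow(-42207, -1)) = Mul(Add(-27, Mul(Rational(1, 2), 83, Rational(1, 131), 1262)), Rational(-1, 42207)) = Mul(Add(-27, Rational(52373, 131)), Rational(-1, 42207)) = Mul(Rational(48836, 131), Rational(-1, 42207)) = Rational(-48836, 5529117)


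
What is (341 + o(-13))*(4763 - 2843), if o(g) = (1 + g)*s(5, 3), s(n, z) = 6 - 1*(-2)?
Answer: 470400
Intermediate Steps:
s(n, z) = 8 (s(n, z) = 6 + 2 = 8)
o(g) = 8 + 8*g (o(g) = (1 + g)*8 = 8 + 8*g)
(341 + o(-13))*(4763 - 2843) = (341 + (8 + 8*(-13)))*(4763 - 2843) = (341 + (8 - 104))*1920 = (341 - 96)*1920 = 245*1920 = 470400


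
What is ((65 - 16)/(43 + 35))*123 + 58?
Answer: 3517/26 ≈ 135.27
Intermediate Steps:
((65 - 16)/(43 + 35))*123 + 58 = (49/78)*123 + 58 = 2009/26 + 58 = 3517/26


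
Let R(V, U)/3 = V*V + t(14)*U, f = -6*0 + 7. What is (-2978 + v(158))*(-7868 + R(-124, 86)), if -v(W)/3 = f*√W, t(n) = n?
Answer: -124694816 - 879312*√158 ≈ -1.3575e+8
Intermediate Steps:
f = 7 (f = 0 + 7 = 7)
R(V, U) = 3*V² + 42*U (R(V, U) = 3*(V*V + 14*U) = 3*(V² + 14*U) = 3*V² + 42*U)
v(W) = -21*√W
(-2978 + v(158))*(-7868 + R(-124, 86)) = (-2978 - 21*√158)*(-7868 + (3*(-124)² + 42*86)) = (-2978 - 21*√158)*(-7868 + (3*15376 + 3612)) = (-2978 - 21*√158)*(-7868 + (46128 + 3612)) = (-2978 - 21*√158)*(-7868 + 49740) = (-2978 - 21*√158)*41872 = -124694816 - 879312*√158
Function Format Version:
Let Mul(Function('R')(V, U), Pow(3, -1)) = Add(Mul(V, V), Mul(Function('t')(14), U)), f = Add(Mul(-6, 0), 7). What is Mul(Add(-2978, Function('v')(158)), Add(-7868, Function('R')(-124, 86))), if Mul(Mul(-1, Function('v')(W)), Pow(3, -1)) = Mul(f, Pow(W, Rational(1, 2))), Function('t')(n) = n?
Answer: Add(-124694816, Mul(-879312, Pow(158, Rational(1, 2)))) ≈ -1.3575e+8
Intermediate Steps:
f = 7 (f = Add(0, 7) = 7)
Function('R')(V, U) = Add(Mul(3, Pow(V, 2)), Mul(42, U)) (Function('R')(V, U) = Mul(3, Add(Mul(V, V), Mul(14, U))) = Mul(3, Add(Pow(V, 2), Mul(14, U))) = Add(Mul(3, Pow(V, 2)), Mul(42, U)))
Function('v')(W) = Mul(-21, Pow(W, Rational(1, 2))) (Function('v')(W) = Mul(-3, Mul(7, Pow(W, Rational(1, 2)))) = Mul(-21, Pow(W, Rational(1, 2))))
Mul(Add(-2978, Function('v')(158)), Add(-7868, Function('R')(-124, 86))) = Mul(Add(-2978, Mul(-21, Pow(158, Rational(1, 2)))), Add(-7868, Add(Mul(3, Pow(-124, 2)), Mul(42, 86)))) = Mul(Add(-2978, Mul(-21, Pow(158, Rational(1, 2)))), Add(-7868, Add(Mul(3, 15376), 3612))) = Mul(Add(-2978, Mul(-21, Pow(158, Rational(1, 2)))), Add(-7868, Add(46128, 3612))) = Mul(Add(-2978, Mul(-21, Pow(158, Rational(1, 2)))), Add(-7868, 49740)) = Mul(Add(-2978, Mul(-21, Pow(158, Rational(1, 2)))), 41872) = Add(-124694816, Mul(-879312, Pow(158, Rational(1, 2))))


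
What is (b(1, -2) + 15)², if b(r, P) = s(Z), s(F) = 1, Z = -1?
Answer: 256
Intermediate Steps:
b(r, P) = 1
(b(1, -2) + 15)² = (1 + 15)² = 16² = 256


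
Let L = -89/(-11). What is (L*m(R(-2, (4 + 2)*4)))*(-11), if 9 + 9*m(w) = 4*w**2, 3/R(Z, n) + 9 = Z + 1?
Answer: 2136/25 ≈ 85.440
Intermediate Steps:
R(Z, n) = 3/(-8 + Z) (R(Z, n) = 3/(-9 + (Z + 1)) = 3/(-9 + (1 + Z)) = 3/(-8 + Z))
m(w) = -1 + 4*w**2/9 (m(w) = -1 + (4*w**2)/9 = -1 + 4*w**2/9)
L = 89/11 (L = -89*(-1/11) = 89/11 ≈ 8.0909)
(L*m(R(-2, (4 + 2)*4)))*(-11) = (89*(-1 + 4*(3/(-8 - 2))**2/9)/11)*(-11) = (89*(-1 + 4*(3/(-10))**2/9)/11)*(-11) = (89*(-1 + 4*(3*(-1/10))**2/9)/11)*(-11) = (89*(-1 + 4*(-3/10)**2/9)/11)*(-11) = (89*(-1 + (4/9)*(9/100))/11)*(-11) = (89*(-1 + 1/25)/11)*(-11) = ((89/11)*(-24/25))*(-11) = -2136/275*(-11) = 2136/25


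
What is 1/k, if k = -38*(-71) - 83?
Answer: 1/2615 ≈ 0.00038241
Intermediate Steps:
k = 2615 (k = 2698 - 83 = 2615)
1/k = 1/2615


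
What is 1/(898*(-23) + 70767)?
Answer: 1/50113 ≈ 1.9955e-5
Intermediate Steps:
1/(898*(-23) + 70767) = 1/(-20654 + 70767) = 1/50113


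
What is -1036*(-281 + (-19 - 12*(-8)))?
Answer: 211344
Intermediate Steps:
-1036*(-281 + (-19 - 12*(-8))) = -1036*(-281 + (-19 + 96)) = -1036*(-281 + 77) = -1036*(-204) = 211344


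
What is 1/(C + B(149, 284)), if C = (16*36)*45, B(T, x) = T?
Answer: 1/26069 ≈ 3.8360e-5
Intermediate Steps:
C = 25920 (C = 576*45 = 25920)
1/(C + B(149, 284)) = 1/(25920 + 149) = 1/26069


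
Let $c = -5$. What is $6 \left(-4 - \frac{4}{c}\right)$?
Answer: $- \frac{96}{5} \approx -19.2$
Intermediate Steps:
$6 \left(-4 - \frac{4}{c}\right) = 6 \left(-4 - \frac{4}{-5}\right) = 6 \left(-4 - - \frac{4}{5}\right) = 6 \left(-4 + \frac{4}{5}\right) = 6 \left(- \frac{16}{5}\right) = - \frac{96}{5}$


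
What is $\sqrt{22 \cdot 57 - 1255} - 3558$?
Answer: $-3558 + i \approx -3558.0 + 1.0 i$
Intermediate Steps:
$\sqrt{22 \cdot 57 - 1255} - 3558 = \sqrt{1254 - 1255} - 3558 = \sqrt{-1} - 3558 = i - 3558 = -3558 + i$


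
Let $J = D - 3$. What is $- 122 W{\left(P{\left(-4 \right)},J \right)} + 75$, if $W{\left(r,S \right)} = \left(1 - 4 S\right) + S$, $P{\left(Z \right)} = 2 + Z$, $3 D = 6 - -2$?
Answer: $-169$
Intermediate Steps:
$D = \frac{8}{3}$ ($D = \frac{6 - -2}{3} = \frac{6 + 2}{3} = \frac{1}{3} \cdot 8 = \frac{8}{3} \approx 2.6667$)
$J = - \frac{1}{3}$ ($J = \frac{8}{3} - 3 = - \frac{1}{3} \approx -0.33333$)
$W{\left(r,S \right)} = 1 - 3 S$
$- 122 W{\left(P{\left(-4 \right)},J \right)} + 75 = - 122 \left(1 - -1\right) + 75 = - 122 \left(1 + 1\right) + 75 = \left(-122\right) 2 + 75 = -244 + 75 = -169$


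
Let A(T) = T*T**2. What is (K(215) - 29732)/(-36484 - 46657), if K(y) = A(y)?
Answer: -9908643/83141 ≈ -119.18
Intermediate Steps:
A(T) = T**3
K(y) = y**3
(K(215) - 29732)/(-36484 - 46657) = (215**3 - 29732)/(-36484 - 46657) = (9938375 - 29732)/(-83141) = 9908643*(-1/83141) = -9908643/83141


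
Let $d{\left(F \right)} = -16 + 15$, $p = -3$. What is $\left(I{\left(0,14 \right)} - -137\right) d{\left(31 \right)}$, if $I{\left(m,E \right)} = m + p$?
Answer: $-134$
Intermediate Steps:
$I{\left(m,E \right)} = -3 + m$ ($I{\left(m,E \right)} = m - 3 = -3 + m$)
$d{\left(F \right)} = -1$
$\left(I{\left(0,14 \right)} - -137\right) d{\left(31 \right)} = \left(\left(-3 + 0\right) - -137\right) \left(-1\right) = \left(-3 + 137\right) \left(-1\right) = 134 \left(-1\right) = -134$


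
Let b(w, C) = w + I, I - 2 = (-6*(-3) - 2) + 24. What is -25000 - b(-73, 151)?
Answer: -24969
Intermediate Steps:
I = 42 (I = 2 + ((-6*(-3) - 2) + 24) = 2 + ((18 - 2) + 24) = 2 + (16 + 24) = 2 + 40 = 42)
b(w, C) = 42 + w (b(w, C) = w + 42 = 42 + w)
-25000 - b(-73, 151) = -25000 - (42 - 73) = -25000 - 1*(-31) = -25000 + 31 = -24969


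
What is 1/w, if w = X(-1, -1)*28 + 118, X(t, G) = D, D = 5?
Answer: 1/258 ≈ 0.0038760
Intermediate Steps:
X(t, G) = 5
w = 258 (w = 5*28 + 118 = 140 + 118 = 258)
1/w = 1/258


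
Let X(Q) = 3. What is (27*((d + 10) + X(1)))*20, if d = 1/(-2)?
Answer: 6750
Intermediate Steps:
d = -1/2 (d = 1*(-1/2) = -1/2 ≈ -0.50000)
(27*((d + 10) + X(1)))*20 = (27*((-1/2 + 10) + 3))*20 = (27*(19/2 + 3))*20 = (27*(25/2))*20 = (675/2)*20 = 6750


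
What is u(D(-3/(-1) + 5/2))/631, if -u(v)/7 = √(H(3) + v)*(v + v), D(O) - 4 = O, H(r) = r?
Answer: -665*√2/1262 ≈ -0.74521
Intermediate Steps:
D(O) = 4 + O
u(v) = -14*v*√(3 + v) (u(v) = -7*√(3 + v)*(v + v) = -7*√(3 + v)*2*v = -14*v*√(3 + v))
u(D(-3/(-1) + 5/2))/631 = -14*(4 + (-3/(-1) + 5/2))*√(3 + (4 + (-3/(-1) + 5/2)))/631 = -14*(4 + (-3*(-1) + 5*(½)))*√(3 + (4 + (-3*(-1) + 5*(½))))*(1/631) = -14*(4 + (3 + 5/2))*√(3 + (4 + (3 + 5/2)))*(1/631) = -14*(4 + 11/2)*√(3 + (4 + 11/2))*(1/631) = -14*19/2*√(3 + 19/2)*(1/631) = -14*19/2*√(25/2)*(1/631) = -14*19/2*5*√2/2*(1/631) = -665*√2/2*(1/631) = -665*√2/1262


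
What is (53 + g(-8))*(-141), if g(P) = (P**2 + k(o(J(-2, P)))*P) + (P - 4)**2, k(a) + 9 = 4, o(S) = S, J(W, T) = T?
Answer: -42441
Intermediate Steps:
k(a) = -5 (k(a) = -9 + 4 = -5)
g(P) = P**2 + (-4 + P)**2 - 5*P (g(P) = (P**2 - 5*P) + (P - 4)**2 = (P**2 - 5*P) + (-4 + P)**2 = P**2 + (-4 + P)**2 - 5*P)
(53 + g(-8))*(-141) = (53 + (16 - 13*(-8) + 2*(-8)**2))*(-141) = (53 + (16 + 104 + 2*64))*(-141) = (53 + (16 + 104 + 128))*(-141) = (53 + 248)*(-141) = 301*(-141) = -42441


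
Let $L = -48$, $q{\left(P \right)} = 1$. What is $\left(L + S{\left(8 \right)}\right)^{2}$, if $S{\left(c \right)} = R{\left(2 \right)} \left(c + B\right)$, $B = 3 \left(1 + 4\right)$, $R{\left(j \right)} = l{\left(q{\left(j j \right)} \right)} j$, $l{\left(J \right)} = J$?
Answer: $4$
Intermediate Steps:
$R{\left(j \right)} = j$ ($R{\left(j \right)} = 1 j = j$)
$B = 15$ ($B = 3 \cdot 5 = 15$)
$S{\left(c \right)} = 30 + 2 c$ ($S{\left(c \right)} = 2 \left(c + 15\right) = 2 \left(15 + c\right) = 30 + 2 c$)
$\left(L + S{\left(8 \right)}\right)^{2} = \left(-48 + \left(30 + 2 \cdot 8\right)\right)^{2} = \left(-48 + \left(30 + 16\right)\right)^{2} = \left(-48 + 46\right)^{2} = \left(-2\right)^{2} = 4$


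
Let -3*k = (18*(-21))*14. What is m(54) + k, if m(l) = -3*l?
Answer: 1602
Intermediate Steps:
k = 1764 (k = -18*(-21)*14/3 = -(-126)*14 = -⅓*(-5292) = 1764)
m(54) + k = -3*54 + 1764 = -162 + 1764 = 1602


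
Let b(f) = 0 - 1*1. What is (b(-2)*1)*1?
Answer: -1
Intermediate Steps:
b(f) = -1 (b(f) = 0 - 1 = -1)
(b(-2)*1)*1 = -1*1*1 = -1*1 = -1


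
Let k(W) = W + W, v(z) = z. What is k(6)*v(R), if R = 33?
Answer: 396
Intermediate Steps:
k(W) = 2*W
k(6)*v(R) = (2*6)*33 = 12*33 = 396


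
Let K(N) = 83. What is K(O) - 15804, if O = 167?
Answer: -15721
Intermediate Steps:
K(O) - 15804 = 83 - 15804 = -15721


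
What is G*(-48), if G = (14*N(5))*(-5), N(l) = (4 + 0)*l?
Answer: 67200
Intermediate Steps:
N(l) = 4*l
G = -1400 (G = (14*(4*5))*(-5) = (14*20)*(-5) = 280*(-5) = -1400)
G*(-48) = -1400*(-48) = 67200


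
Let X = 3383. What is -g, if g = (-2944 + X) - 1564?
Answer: 1125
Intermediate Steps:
g = -1125 (g = (-2944 + 3383) - 1564 = 439 - 1564 = -1125)
-g = -1*(-1125) = 1125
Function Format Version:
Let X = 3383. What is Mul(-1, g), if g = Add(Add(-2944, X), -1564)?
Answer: 1125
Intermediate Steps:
g = -1125 (g = Add(Add(-2944, 3383), -1564) = Add(439, -1564) = -1125)
Mul(-1, g) = Mul(-1, -1125) = 1125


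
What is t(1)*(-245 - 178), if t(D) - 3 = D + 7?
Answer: -4653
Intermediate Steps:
t(D) = 10 + D (t(D) = 3 + (D + 7) = 3 + (7 + D) = 10 + D)
t(1)*(-245 - 178) = (10 + 1)*(-245 - 178) = 11*(-423) = -4653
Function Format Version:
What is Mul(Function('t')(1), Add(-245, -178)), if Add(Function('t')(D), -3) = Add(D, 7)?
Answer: -4653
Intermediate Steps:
Function('t')(D) = Add(10, D) (Function('t')(D) = Add(3, Add(D, 7)) = Add(3, Add(7, D)) = Add(10, D))
Mul(Function('t')(1), Add(-245, -178)) = Mul(Add(10, 1), Add(-245, -178)) = Mul(11, -423) = -4653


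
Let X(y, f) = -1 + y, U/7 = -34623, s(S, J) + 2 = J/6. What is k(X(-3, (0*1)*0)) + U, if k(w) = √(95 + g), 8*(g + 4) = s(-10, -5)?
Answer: -242361 + √13053/12 ≈ -2.4235e+5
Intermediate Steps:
s(S, J) = -2 + J/6
g = -209/48 (g = -4 + (-2 + (⅙)*(-5))/8 = -4 + (-2 - ⅚)/8 = -4 + (⅛)*(-17/6) = -4 - 17/48 = -209/48 ≈ -4.3542)
U = -242361 (U = 7*(-34623) = -242361)
k(w) = √13053/12 (k(w) = √(95 - 209/48) = √(4351/48) = √13053/12)
k(X(-3, (0*1)*0)) + U = √13053/12 - 242361 = -242361 + √13053/12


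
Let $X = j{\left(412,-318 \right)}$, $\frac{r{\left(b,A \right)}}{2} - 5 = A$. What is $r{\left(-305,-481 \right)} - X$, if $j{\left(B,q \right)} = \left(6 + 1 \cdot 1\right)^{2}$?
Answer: $-1001$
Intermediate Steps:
$r{\left(b,A \right)} = 10 + 2 A$
$j{\left(B,q \right)} = 49$ ($j{\left(B,q \right)} = \left(6 + 1\right)^{2} = 7^{2} = 49$)
$X = 49$
$r{\left(-305,-481 \right)} - X = \left(10 + 2 \left(-481\right)\right) - 49 = \left(10 - 962\right) - 49 = -952 - 49 = -1001$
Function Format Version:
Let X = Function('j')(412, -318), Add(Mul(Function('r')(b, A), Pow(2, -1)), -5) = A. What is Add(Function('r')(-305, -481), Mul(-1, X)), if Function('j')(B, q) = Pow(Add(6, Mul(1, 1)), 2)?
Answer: -1001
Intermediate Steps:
Function('r')(b, A) = Add(10, Mul(2, A))
Function('j')(B, q) = 49 (Function('j')(B, q) = Pow(Add(6, 1), 2) = Pow(7, 2) = 49)
X = 49
Add(Function('r')(-305, -481), Mul(-1, X)) = Add(Add(10, Mul(2, -481)), Mul(-1, 49)) = Add(Add(10, -962), -49) = Add(-952, -49) = -1001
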